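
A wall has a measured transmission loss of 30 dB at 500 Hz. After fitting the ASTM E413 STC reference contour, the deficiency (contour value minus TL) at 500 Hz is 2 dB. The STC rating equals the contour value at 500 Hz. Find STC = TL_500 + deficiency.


By ASTM E413, STC = value of the fitted reference contour at 500 Hz.
Contour value at 500 Hz = TL_500 + deficiency = 30 + 2 = 32
STC = 32


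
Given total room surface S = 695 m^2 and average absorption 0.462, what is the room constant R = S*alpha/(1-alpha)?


R = 695 * 0.462 / (1 - 0.462) = 596.82 m^2


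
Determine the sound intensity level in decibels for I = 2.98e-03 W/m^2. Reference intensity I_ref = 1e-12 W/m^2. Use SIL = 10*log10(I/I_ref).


I / I_ref = 2.98e-03 / 1e-12 = 2.98e+09
SIL = 10 * log10(2.98e+09) = 94.742 dB


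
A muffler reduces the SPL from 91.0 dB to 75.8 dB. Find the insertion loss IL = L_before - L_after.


Insertion loss = SPL without muffler - SPL with muffler
IL = 91.0 - 75.8 = 15.2 dB


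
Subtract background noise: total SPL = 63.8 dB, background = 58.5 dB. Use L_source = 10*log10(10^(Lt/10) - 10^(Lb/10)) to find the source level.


10^(63.8/10) = 2.39883e+06
10^(58.5/10) = 707946
Difference = 2.39883e+06 - 707946 = 1.69088e+06
L_source = 10*log10(1.69088e+06) = 62.281 dB


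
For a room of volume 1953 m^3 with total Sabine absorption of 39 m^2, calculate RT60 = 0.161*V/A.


RT60 = 0.161 * 1953 / 39 = 8.0624 s


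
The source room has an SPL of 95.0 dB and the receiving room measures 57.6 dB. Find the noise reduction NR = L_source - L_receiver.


NR = L_source - L_receiver (difference between source and receiving room levels)
NR = 95.0 - 57.6 = 37.4 dB


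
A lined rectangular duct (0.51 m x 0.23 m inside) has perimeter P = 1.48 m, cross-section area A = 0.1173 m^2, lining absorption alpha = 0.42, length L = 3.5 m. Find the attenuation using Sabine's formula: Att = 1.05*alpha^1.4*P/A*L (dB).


alpha^1.4 = 0.42^1.4 = 0.296858
Attenuation rate = 1.05 * alpha^1.4 * P / A
= 1.05 * 0.296858 * 1.48 / 0.1173 = 3.9328 dB/m
Total Att = 3.9328 * 3.5 = 13.765 dB


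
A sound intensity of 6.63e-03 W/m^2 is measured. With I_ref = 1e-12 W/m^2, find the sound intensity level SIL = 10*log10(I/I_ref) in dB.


I / I_ref = 6.63e-03 / 1e-12 = 6.63e+09
SIL = 10 * log10(6.63e+09) = 98.215 dB


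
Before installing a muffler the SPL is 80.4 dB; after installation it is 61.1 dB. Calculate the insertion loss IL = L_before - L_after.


Insertion loss = SPL without muffler - SPL with muffler
IL = 80.4 - 61.1 = 19.3 dB


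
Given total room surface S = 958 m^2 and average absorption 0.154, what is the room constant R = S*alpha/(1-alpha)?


R = 958 * 0.154 / (1 - 0.154) = 174.39 m^2


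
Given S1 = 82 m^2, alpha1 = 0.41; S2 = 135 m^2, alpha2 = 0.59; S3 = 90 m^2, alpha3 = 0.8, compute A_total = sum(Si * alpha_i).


82 * 0.41 = 33.62
135 * 0.59 = 79.65
90 * 0.8 = 72
A_total = 33.62 + 79.65 + 72 = 185.27 m^2


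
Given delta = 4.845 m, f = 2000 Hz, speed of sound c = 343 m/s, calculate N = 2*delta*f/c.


N = 2*delta*f/c = 2*delta/lambda, where lambda = c/f
lambda = 343 / 2000 = 0.1715 m
N = 2 * 4.845 / 0.1715 = 56.501


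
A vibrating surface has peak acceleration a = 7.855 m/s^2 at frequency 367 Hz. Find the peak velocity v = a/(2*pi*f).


omega = 2*pi*f = 2*pi*367 = 2305.93 rad/s
v = a / omega = 7.855 / 2305.93 = 0.0034064 m/s


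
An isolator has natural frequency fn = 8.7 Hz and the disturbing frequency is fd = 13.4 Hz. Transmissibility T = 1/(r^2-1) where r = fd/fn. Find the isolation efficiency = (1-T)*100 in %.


r = 13.4 / 8.7 = 1.54023
r^2 - 1 = 1.54023^2 - 1 = 1.37231
T = 1/1.37231 = 0.728698
Efficiency = (1 - 0.728698)*100 = 27.13 %


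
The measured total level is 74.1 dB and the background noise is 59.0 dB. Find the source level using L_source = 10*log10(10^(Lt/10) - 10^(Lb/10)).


10^(74.1/10) = 2.5704e+07
10^(59.0/10) = 794328
Difference = 2.5704e+07 - 794328 = 2.49097e+07
L_source = 10*log10(2.49097e+07) = 73.964 dB


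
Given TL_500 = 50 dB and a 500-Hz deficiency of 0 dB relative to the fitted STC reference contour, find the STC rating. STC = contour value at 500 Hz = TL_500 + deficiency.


By ASTM E413, STC = value of the fitted reference contour at 500 Hz.
Contour value at 500 Hz = TL_500 + deficiency = 50 + 0 = 50
STC = 50


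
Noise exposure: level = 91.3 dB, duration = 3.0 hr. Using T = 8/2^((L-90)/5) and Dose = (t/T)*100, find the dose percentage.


T_allowed = 8 / 2^((91.3 - 90)/5) = 6.6807 hr
Dose = 3.0 / 6.6807 * 100 = 44.905 %


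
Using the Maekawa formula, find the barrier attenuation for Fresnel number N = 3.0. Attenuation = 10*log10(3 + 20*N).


3 + 20*N = 3 + 20*3.0 = 63
Att = 10*log10(63) = 17.993 dB


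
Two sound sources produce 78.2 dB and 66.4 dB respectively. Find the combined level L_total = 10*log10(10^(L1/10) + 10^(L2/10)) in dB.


10^(78.2/10) = 6.60693e+07
10^(66.4/10) = 4.36516e+06
Sum = 6.60693e+07 + 4.36516e+06 = 7.04345e+07
L_total = 10*log10(7.04345e+07) = 78.478 dB


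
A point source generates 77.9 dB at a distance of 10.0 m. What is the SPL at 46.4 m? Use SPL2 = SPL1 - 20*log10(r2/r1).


r2/r1 = 46.4/10.0 = 4.64
Correction = 20*log10(4.64) = 13.3304 dB
SPL2 = 77.9 - 13.3304 = 64.57 dB


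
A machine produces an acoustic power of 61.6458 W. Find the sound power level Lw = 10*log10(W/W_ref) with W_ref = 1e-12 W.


W / W_ref = 61.6458 / 1e-12 = 6.16458e+13
Lw = 10 * log10(6.16458e+13) = 137.9 dB


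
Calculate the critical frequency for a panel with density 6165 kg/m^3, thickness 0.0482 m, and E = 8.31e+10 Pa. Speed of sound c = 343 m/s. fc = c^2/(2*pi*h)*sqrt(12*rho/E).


12*rho/E = 12*6165/8.31e+10 = 8.90253e-07
sqrt(12*rho/E) = sqrt(8.90253e-07) = 0.000943532
c^2/(2*pi*h) = 343^2/(2*pi*0.0482) = 388473
fc = 388473 * 0.000943532 = 366.54 Hz


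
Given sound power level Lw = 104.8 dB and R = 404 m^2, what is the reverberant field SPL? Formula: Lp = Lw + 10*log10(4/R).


4/R = 4/404 = 0.00990099
Lp = 104.8 + 10*log10(0.00990099) = 84.757 dB


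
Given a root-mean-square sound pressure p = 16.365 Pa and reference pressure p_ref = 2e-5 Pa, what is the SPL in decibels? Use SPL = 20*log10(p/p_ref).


p / p_ref = 16.365 / 2e-5 = 818250
SPL = 20 * log10(818250) = 118.26 dB


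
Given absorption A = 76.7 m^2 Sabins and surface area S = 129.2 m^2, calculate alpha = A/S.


Absorption coefficient = absorbed power / incident power
alpha = A / S = 76.7 / 129.2 = 0.59365


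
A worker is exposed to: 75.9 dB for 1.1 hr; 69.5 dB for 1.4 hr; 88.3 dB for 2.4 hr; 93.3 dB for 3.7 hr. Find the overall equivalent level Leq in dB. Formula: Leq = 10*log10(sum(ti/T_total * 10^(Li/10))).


T_total = 1.1 + 1.4 + 2.4 + 3.7 = 8.6 hr
(1.1/8.6) * 10^(75.9/10) = 4.97616e+06
(1.4/8.6) * 10^(69.5/10) = 1.45087e+06
(2.4/8.6) * 10^(88.3/10) = 1.88674e+08
(3.7/8.6) * 10^(93.3/10) = 9.19821e+08
Sum = 4.97616e+06 + 1.45087e+06 + 1.88674e+08 + 9.19821e+08 = 1.11492e+09
Leq = 10*log10(1.11492e+09) = 90.472 dB


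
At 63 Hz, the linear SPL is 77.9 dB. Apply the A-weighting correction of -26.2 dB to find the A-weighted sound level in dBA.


A-weighting table: 63 Hz -> -26.2 dB correction
SPL_A = SPL + correction = 77.9 + (-26.2) = 51.7 dBA


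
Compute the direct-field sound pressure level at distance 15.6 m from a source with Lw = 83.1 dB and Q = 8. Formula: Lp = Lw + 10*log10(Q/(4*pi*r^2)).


4*pi*r^2 = 4*pi*15.6^2 = 3058.15 m^2
Q / (4*pi*r^2) = 8 / 3058.15 = 0.00261596
Lp = 83.1 + 10*log10(0.00261596) = 57.276 dB


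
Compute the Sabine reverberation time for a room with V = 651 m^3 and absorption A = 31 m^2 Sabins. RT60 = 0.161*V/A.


RT60 = 0.161 * 651 / 31 = 3.381 s


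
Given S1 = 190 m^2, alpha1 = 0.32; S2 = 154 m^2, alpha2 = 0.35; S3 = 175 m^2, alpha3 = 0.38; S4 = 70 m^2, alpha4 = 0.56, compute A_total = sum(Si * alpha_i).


190 * 0.32 = 60.8
154 * 0.35 = 53.9
175 * 0.38 = 66.5
70 * 0.56 = 39.2
A_total = 60.8 + 53.9 + 66.5 + 39.2 = 220.4 m^2


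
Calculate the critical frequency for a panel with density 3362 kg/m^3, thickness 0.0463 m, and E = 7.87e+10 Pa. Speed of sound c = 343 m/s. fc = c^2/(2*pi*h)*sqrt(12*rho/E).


12*rho/E = 12*3362/7.87e+10 = 5.1263e-07
sqrt(12*rho/E) = sqrt(5.1263e-07) = 0.000715982
c^2/(2*pi*h) = 343^2/(2*pi*0.0463) = 404415
fc = 404415 * 0.000715982 = 289.55 Hz


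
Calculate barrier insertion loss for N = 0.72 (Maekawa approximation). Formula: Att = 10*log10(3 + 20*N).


3 + 20*N = 3 + 20*0.72 = 17.4
Att = 10*log10(17.4) = 12.405 dB


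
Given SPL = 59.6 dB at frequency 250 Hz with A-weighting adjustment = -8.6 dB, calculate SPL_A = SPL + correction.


A-weighting table: 250 Hz -> -8.6 dB correction
SPL_A = SPL + correction = 59.6 + (-8.6) = 51 dBA


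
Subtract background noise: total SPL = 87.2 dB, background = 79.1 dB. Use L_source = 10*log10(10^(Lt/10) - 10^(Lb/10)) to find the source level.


10^(87.2/10) = 5.24807e+08
10^(79.1/10) = 8.12831e+07
Difference = 5.24807e+08 - 8.12831e+07 = 4.43524e+08
L_source = 10*log10(4.43524e+08) = 86.469 dB


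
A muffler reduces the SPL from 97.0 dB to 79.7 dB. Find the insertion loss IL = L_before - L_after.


Insertion loss = SPL without muffler - SPL with muffler
IL = 97.0 - 79.7 = 17.3 dB


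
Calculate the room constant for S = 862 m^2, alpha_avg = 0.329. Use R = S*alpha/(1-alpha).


R = 862 * 0.329 / (1 - 0.329) = 422.65 m^2


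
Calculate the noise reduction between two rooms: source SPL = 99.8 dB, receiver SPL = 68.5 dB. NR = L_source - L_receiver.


NR = L_source - L_receiver (difference between source and receiving room levels)
NR = 99.8 - 68.5 = 31.3 dB


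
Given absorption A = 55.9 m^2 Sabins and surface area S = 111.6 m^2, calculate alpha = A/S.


Absorption coefficient = absorbed power / incident power
alpha = A / S = 55.9 / 111.6 = 0.5009


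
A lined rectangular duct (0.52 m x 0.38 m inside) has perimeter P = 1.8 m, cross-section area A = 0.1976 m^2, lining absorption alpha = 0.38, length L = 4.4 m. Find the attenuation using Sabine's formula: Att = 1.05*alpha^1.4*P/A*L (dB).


alpha^1.4 = 0.38^1.4 = 0.258046
Attenuation rate = 1.05 * alpha^1.4 * P / A
= 1.05 * 0.258046 * 1.8 / 0.1976 = 2.46815 dB/m
Total Att = 2.46815 * 4.4 = 10.86 dB


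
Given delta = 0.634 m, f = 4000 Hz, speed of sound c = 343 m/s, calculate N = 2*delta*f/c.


N = 2*delta*f/c = 2*delta/lambda, where lambda = c/f
lambda = 343 / 4000 = 0.08575 m
N = 2 * 0.634 / 0.08575 = 14.787


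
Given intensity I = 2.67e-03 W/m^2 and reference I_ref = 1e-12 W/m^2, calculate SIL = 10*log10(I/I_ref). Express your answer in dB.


I / I_ref = 2.67e-03 / 1e-12 = 2.67e+09
SIL = 10 * log10(2.67e+09) = 94.265 dB


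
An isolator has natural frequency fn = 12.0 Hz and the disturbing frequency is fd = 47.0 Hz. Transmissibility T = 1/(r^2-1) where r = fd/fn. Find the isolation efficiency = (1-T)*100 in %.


r = 47.0 / 12.0 = 3.91667
r^2 - 1 = 3.91667^2 - 1 = 14.3403
T = 1/14.3403 = 0.0697335
Efficiency = (1 - 0.0697335)*100 = 93.027 %


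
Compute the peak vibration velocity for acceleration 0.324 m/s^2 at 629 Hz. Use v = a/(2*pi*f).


omega = 2*pi*f = 2*pi*629 = 3952.12 rad/s
v = a / omega = 0.324 / 3952.12 = 8.1981e-05 m/s


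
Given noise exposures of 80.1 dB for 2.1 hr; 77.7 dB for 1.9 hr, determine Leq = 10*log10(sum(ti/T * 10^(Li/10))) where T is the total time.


T_total = 2.1 + 1.9 = 4.0 hr
(2.1/4.0) * 10^(80.1/10) = 5.37229e+07
(1.9/4.0) * 10^(77.7/10) = 2.79701e+07
Sum = 5.37229e+07 + 2.79701e+07 = 8.1693e+07
Leq = 10*log10(8.1693e+07) = 79.122 dB


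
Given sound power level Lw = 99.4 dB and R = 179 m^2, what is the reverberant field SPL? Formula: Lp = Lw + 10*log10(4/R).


4/R = 4/179 = 0.0223464
Lp = 99.4 + 10*log10(0.0223464) = 82.892 dB


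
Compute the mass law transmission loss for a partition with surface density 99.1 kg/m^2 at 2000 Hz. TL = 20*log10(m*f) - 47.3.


m * f = 99.1 * 2000 = 198200
20*log10(198200) = 105.942 dB
TL = 105.942 - 47.3 = 58.642 dB


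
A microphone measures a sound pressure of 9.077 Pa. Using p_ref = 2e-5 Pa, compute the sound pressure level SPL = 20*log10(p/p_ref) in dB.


p / p_ref = 9.077 / 2e-5 = 453850
SPL = 20 * log10(453850) = 113.14 dB


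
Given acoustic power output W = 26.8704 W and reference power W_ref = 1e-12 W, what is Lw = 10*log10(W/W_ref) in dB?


W / W_ref = 26.8704 / 1e-12 = 2.68704e+13
Lw = 10 * log10(2.68704e+13) = 134.29 dB


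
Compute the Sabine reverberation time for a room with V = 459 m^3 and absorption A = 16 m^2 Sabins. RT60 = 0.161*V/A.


RT60 = 0.161 * 459 / 16 = 4.6187 s


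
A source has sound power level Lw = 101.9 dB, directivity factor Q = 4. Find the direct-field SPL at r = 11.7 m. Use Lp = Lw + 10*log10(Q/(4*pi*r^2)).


4*pi*r^2 = 4*pi*11.7^2 = 1720.21 m^2
Q / (4*pi*r^2) = 4 / 1720.21 = 0.0023253
Lp = 101.9 + 10*log10(0.0023253) = 75.565 dB


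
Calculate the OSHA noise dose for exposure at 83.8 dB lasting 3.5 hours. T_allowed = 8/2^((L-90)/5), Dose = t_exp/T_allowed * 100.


T_allowed = 8 / 2^((83.8 - 90)/5) = 18.8959 hr
Dose = 3.5 / 18.8959 * 100 = 18.523 %


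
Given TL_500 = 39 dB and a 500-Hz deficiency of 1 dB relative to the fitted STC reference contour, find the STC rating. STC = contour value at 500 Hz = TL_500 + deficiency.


By ASTM E413, STC = value of the fitted reference contour at 500 Hz.
Contour value at 500 Hz = TL_500 + deficiency = 39 + 1 = 40
STC = 40


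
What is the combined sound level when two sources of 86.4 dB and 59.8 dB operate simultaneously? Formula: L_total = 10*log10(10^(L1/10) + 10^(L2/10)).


10^(86.4/10) = 4.36516e+08
10^(59.8/10) = 954993
Sum = 4.36516e+08 + 954993 = 4.37471e+08
L_total = 10*log10(4.37471e+08) = 86.409 dB


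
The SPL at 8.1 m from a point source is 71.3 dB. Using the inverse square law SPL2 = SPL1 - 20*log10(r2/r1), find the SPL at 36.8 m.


r2/r1 = 36.8/8.1 = 4.54321
Correction = 20*log10(4.54321) = 13.1473 dB
SPL2 = 71.3 - 13.1473 = 58.153 dB


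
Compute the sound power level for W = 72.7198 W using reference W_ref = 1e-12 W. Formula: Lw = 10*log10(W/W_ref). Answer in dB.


W / W_ref = 72.7198 / 1e-12 = 7.27198e+13
Lw = 10 * log10(7.27198e+13) = 138.62 dB


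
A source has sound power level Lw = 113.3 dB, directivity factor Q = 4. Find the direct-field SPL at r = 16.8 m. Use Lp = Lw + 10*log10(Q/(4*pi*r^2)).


4*pi*r^2 = 4*pi*16.8^2 = 3546.73 m^2
Q / (4*pi*r^2) = 4 / 3546.73 = 0.0011278
Lp = 113.3 + 10*log10(0.0011278) = 83.822 dB


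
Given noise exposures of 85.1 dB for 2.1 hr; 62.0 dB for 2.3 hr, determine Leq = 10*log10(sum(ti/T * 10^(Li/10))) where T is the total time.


T_total = 2.1 + 2.3 = 4.4 hr
(2.1/4.4) * 10^(85.1/10) = 1.54442e+08
(2.3/4.4) * 10^(62.0/10) = 828467
Sum = 1.54442e+08 + 828467 = 1.5527e+08
Leq = 10*log10(1.5527e+08) = 81.911 dB


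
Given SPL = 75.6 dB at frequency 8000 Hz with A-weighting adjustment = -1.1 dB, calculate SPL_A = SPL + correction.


A-weighting table: 8000 Hz -> -1.1 dB correction
SPL_A = SPL + correction = 75.6 + (-1.1) = 74.5 dBA


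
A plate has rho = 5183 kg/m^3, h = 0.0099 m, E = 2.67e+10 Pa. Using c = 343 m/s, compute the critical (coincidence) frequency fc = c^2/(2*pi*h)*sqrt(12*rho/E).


12*rho/E = 12*5183/2.67e+10 = 2.32944e-06
sqrt(12*rho/E) = sqrt(2.32944e-06) = 0.00152625
c^2/(2*pi*h) = 343^2/(2*pi*0.0099) = 1.89136e+06
fc = 1.89136e+06 * 0.00152625 = 2886.7 Hz


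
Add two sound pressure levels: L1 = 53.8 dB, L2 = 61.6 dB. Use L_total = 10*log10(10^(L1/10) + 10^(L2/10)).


10^(53.8/10) = 239883
10^(61.6/10) = 1.44544e+06
Sum = 239883 + 1.44544e+06 = 1.68532e+06
L_total = 10*log10(1.68532e+06) = 62.267 dB


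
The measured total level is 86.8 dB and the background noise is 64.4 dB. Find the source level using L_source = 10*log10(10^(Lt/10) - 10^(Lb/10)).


10^(86.8/10) = 4.7863e+08
10^(64.4/10) = 2.75423e+06
Difference = 4.7863e+08 - 2.75423e+06 = 4.75876e+08
L_source = 10*log10(4.75876e+08) = 86.775 dB


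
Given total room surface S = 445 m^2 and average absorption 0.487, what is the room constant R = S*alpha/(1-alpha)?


R = 445 * 0.487 / (1 - 0.487) = 422.45 m^2


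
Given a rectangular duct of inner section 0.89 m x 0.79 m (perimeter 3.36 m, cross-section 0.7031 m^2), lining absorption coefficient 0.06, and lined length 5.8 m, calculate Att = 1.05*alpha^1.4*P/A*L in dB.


alpha^1.4 = 0.06^1.4 = 0.0194721
Attenuation rate = 1.05 * alpha^1.4 * P / A
= 1.05 * 0.0194721 * 3.36 / 0.7031 = 0.0977067 dB/m
Total Att = 0.0977067 * 5.8 = 0.5667 dB


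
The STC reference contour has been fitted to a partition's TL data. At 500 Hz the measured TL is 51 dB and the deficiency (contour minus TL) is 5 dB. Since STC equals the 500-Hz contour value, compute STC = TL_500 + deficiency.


By ASTM E413, STC = value of the fitted reference contour at 500 Hz.
Contour value at 500 Hz = TL_500 + deficiency = 51 + 5 = 56
STC = 56


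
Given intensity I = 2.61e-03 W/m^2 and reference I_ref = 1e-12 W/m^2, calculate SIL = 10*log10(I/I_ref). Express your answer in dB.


I / I_ref = 2.61e-03 / 1e-12 = 2.61e+09
SIL = 10 * log10(2.61e+09) = 94.166 dB


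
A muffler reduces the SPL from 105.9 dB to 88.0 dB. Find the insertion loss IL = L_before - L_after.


Insertion loss = SPL without muffler - SPL with muffler
IL = 105.9 - 88.0 = 17.9 dB


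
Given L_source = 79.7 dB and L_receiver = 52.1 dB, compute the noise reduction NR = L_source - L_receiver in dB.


NR = L_source - L_receiver (difference between source and receiving room levels)
NR = 79.7 - 52.1 = 27.6 dB


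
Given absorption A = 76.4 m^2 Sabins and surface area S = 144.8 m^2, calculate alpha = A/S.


Absorption coefficient = absorbed power / incident power
alpha = A / S = 76.4 / 144.8 = 0.52762


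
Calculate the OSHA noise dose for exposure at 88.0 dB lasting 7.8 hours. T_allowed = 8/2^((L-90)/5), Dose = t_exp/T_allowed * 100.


T_allowed = 8 / 2^((88.0 - 90)/5) = 10.5561 hr
Dose = 7.8 / 10.5561 * 100 = 73.891 %


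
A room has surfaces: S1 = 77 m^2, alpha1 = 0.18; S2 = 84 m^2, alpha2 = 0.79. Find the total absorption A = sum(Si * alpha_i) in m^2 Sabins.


77 * 0.18 = 13.86
84 * 0.79 = 66.36
A_total = 13.86 + 66.36 = 80.22 m^2


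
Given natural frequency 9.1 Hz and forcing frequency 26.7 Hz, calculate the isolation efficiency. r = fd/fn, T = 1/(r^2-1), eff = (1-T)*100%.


r = 26.7 / 9.1 = 2.93407
r^2 - 1 = 2.93407^2 - 1 = 7.60877
T = 1/7.60877 = 0.131427
Efficiency = (1 - 0.131427)*100 = 86.857 %


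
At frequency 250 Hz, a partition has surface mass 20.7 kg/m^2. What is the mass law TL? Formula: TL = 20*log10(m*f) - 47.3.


m * f = 20.7 * 250 = 5175
20*log10(5175) = 74.2782 dB
TL = 74.2782 - 47.3 = 26.978 dB


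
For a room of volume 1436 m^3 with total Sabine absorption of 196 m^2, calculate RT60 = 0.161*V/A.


RT60 = 0.161 * 1436 / 196 = 1.1796 s


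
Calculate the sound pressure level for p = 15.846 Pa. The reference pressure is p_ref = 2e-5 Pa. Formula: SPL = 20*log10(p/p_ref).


p / p_ref = 15.846 / 2e-5 = 792300
SPL = 20 * log10(792300) = 117.98 dB


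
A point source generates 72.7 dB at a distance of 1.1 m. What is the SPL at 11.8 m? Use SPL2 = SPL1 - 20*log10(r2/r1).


r2/r1 = 11.8/1.1 = 10.7273
Correction = 20*log10(10.7273) = 20.6098 dB
SPL2 = 72.7 - 20.6098 = 52.09 dB


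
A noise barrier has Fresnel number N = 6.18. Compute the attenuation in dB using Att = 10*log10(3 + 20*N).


3 + 20*N = 3 + 20*6.18 = 126.6
Att = 10*log10(126.6) = 21.024 dB


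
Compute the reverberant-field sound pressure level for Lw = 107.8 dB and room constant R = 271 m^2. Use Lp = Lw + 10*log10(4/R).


4/R = 4/271 = 0.0147601
Lp = 107.8 + 10*log10(0.0147601) = 89.491 dB


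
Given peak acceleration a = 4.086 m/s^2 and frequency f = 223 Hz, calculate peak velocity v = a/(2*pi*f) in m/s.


omega = 2*pi*f = 2*pi*223 = 1401.15 rad/s
v = a / omega = 4.086 / 1401.15 = 0.0029162 m/s


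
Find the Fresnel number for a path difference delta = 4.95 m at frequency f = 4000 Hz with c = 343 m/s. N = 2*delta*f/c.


N = 2*delta*f/c = 2*delta/lambda, where lambda = c/f
lambda = 343 / 4000 = 0.08575 m
N = 2 * 4.95 / 0.08575 = 115.45


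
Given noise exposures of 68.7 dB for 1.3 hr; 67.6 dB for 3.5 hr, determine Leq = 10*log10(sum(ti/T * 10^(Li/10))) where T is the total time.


T_total = 1.3 + 3.5 = 4.8 hr
(1.3/4.8) * 10^(68.7/10) = 2.00772e+06
(3.5/4.8) * 10^(67.6/10) = 4.19592e+06
Sum = 2.00772e+06 + 4.19592e+06 = 6.20364e+06
Leq = 10*log10(6.20364e+06) = 67.926 dB


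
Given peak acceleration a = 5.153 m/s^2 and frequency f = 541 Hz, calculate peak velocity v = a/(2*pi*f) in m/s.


omega = 2*pi*f = 2*pi*541 = 3399.2 rad/s
v = a / omega = 5.153 / 3399.2 = 0.0015159 m/s


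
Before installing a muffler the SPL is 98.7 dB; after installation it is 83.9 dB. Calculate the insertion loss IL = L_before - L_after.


Insertion loss = SPL without muffler - SPL with muffler
IL = 98.7 - 83.9 = 14.8 dB


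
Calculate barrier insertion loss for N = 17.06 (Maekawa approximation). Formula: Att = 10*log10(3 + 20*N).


3 + 20*N = 3 + 20*17.06 = 344.2
Att = 10*log10(344.2) = 25.368 dB


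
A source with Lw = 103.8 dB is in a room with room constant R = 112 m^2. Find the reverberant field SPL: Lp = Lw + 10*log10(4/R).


4/R = 4/112 = 0.0357143
Lp = 103.8 + 10*log10(0.0357143) = 89.328 dB


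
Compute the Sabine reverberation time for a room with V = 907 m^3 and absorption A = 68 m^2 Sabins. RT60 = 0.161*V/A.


RT60 = 0.161 * 907 / 68 = 2.1475 s


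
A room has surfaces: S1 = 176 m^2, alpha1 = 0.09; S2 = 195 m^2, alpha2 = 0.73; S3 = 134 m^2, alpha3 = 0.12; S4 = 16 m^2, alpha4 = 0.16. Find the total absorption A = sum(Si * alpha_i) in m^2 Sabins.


176 * 0.09 = 15.84
195 * 0.73 = 142.35
134 * 0.12 = 16.08
16 * 0.16 = 2.56
A_total = 15.84 + 142.35 + 16.08 + 2.56 = 176.83 m^2


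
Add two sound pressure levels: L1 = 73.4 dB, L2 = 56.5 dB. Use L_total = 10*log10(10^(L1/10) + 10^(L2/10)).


10^(73.4/10) = 2.18776e+07
10^(56.5/10) = 446684
Sum = 2.18776e+07 + 446684 = 2.23243e+07
L_total = 10*log10(2.23243e+07) = 73.488 dB


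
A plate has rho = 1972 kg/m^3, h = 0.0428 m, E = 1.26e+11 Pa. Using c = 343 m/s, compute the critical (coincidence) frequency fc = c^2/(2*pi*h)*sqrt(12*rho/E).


12*rho/E = 12*1972/1.26e+11 = 1.8781e-07
sqrt(12*rho/E) = sqrt(1.8781e-07) = 0.000433371
c^2/(2*pi*h) = 343^2/(2*pi*0.0428) = 437486
fc = 437486 * 0.000433371 = 189.59 Hz


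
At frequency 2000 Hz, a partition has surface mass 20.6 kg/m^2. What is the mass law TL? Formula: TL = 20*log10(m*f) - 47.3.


m * f = 20.6 * 2000 = 41200
20*log10(41200) = 92.2979 dB
TL = 92.2979 - 47.3 = 44.998 dB


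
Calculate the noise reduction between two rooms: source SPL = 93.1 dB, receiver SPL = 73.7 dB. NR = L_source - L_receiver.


NR = L_source - L_receiver (difference between source and receiving room levels)
NR = 93.1 - 73.7 = 19.4 dB


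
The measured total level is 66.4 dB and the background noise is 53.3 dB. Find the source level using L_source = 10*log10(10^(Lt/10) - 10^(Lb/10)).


10^(66.4/10) = 4.36516e+06
10^(53.3/10) = 213796
Difference = 4.36516e+06 - 213796 = 4.15136e+06
L_source = 10*log10(4.15136e+06) = 66.182 dB


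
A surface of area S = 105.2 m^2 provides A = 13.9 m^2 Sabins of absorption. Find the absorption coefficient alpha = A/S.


Absorption coefficient = absorbed power / incident power
alpha = A / S = 13.9 / 105.2 = 0.13213


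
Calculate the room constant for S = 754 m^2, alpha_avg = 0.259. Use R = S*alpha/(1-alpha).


R = 754 * 0.259 / (1 - 0.259) = 263.54 m^2


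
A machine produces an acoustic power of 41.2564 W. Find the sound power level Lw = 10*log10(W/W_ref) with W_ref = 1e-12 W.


W / W_ref = 41.2564 / 1e-12 = 4.12564e+13
Lw = 10 * log10(4.12564e+13) = 136.15 dB


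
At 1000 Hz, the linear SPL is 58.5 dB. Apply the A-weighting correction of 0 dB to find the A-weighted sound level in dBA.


A-weighting table: 1000 Hz -> 0 dB correction
SPL_A = SPL + correction = 58.5 + (0) = 58.5 dBA


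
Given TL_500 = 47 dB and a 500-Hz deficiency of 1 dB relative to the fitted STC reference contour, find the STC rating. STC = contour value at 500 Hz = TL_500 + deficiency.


By ASTM E413, STC = value of the fitted reference contour at 500 Hz.
Contour value at 500 Hz = TL_500 + deficiency = 47 + 1 = 48
STC = 48


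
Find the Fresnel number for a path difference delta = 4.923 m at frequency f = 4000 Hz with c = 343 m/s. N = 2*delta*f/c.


N = 2*delta*f/c = 2*delta/lambda, where lambda = c/f
lambda = 343 / 4000 = 0.08575 m
N = 2 * 4.923 / 0.08575 = 114.82


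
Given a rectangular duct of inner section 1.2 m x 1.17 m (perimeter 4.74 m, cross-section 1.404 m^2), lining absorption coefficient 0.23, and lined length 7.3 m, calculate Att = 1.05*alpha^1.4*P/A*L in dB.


alpha^1.4 = 0.23^1.4 = 0.127767
Attenuation rate = 1.05 * alpha^1.4 * P / A
= 1.05 * 0.127767 * 4.74 / 1.404 = 0.452918 dB/m
Total Att = 0.452918 * 7.3 = 3.3063 dB


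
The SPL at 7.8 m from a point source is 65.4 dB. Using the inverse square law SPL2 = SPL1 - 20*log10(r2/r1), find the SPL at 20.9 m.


r2/r1 = 20.9/7.8 = 2.67949
Correction = 20*log10(2.67949) = 8.56104 dB
SPL2 = 65.4 - 8.56104 = 56.839 dB


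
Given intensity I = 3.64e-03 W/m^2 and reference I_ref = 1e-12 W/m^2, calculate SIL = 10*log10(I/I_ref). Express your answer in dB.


I / I_ref = 3.64e-03 / 1e-12 = 3.64e+09
SIL = 10 * log10(3.64e+09) = 95.611 dB


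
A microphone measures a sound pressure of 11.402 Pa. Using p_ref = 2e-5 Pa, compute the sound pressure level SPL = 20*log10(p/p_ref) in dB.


p / p_ref = 11.402 / 2e-5 = 570100
SPL = 20 * log10(570100) = 115.12 dB


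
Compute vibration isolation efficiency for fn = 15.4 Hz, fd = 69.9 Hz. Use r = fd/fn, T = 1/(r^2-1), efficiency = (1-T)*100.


r = 69.9 / 15.4 = 4.53896
r^2 - 1 = 4.53896^2 - 1 = 19.6022
T = 1/19.6022 = 0.0510147
Efficiency = (1 - 0.0510147)*100 = 94.899 %


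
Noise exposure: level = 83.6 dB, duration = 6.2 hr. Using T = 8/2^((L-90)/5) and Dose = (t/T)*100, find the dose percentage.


T_allowed = 8 / 2^((83.6 - 90)/5) = 19.4271 hr
Dose = 6.2 / 19.4271 * 100 = 31.914 %


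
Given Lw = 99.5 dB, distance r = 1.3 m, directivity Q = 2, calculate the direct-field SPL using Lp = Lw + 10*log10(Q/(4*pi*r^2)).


4*pi*r^2 = 4*pi*1.3^2 = 21.2372 m^2
Q / (4*pi*r^2) = 2 / 21.2372 = 0.0941744
Lp = 99.5 + 10*log10(0.0941744) = 89.239 dB


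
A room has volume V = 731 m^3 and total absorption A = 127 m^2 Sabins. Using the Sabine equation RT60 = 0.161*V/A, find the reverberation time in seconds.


RT60 = 0.161 * 731 / 127 = 0.9267 s


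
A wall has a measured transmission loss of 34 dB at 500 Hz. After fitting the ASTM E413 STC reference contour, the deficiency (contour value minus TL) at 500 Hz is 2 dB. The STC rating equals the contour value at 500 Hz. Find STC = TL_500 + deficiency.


By ASTM E413, STC = value of the fitted reference contour at 500 Hz.
Contour value at 500 Hz = TL_500 + deficiency = 34 + 2 = 36
STC = 36


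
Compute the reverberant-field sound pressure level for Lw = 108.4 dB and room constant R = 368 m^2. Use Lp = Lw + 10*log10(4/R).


4/R = 4/368 = 0.0108696
Lp = 108.4 + 10*log10(0.0108696) = 88.762 dB


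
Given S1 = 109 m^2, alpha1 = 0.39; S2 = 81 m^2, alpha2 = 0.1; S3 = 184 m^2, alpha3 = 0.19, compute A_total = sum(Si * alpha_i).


109 * 0.39 = 42.51
81 * 0.1 = 8.1
184 * 0.19 = 34.96
A_total = 42.51 + 8.1 + 34.96 = 85.57 m^2


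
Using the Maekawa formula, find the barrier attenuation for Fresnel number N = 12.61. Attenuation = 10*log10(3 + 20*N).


3 + 20*N = 3 + 20*12.61 = 255.2
Att = 10*log10(255.2) = 24.069 dB


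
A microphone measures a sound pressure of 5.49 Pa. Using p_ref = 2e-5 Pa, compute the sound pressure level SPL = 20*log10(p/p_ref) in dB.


p / p_ref = 5.49 / 2e-5 = 274500
SPL = 20 * log10(274500) = 108.77 dB


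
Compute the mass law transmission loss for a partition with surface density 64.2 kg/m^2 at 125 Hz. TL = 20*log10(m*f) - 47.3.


m * f = 64.2 * 125 = 8025
20*log10(8025) = 78.0889 dB
TL = 78.0889 - 47.3 = 30.789 dB


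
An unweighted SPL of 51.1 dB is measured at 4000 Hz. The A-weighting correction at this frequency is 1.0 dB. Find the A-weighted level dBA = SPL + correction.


A-weighting table: 4000 Hz -> 1.0 dB correction
SPL_A = SPL + correction = 51.1 + (1.0) = 52.1 dBA


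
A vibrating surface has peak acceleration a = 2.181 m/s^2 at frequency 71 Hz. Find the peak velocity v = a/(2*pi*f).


omega = 2*pi*f = 2*pi*71 = 446.106 rad/s
v = a / omega = 2.181 / 446.106 = 0.004889 m/s


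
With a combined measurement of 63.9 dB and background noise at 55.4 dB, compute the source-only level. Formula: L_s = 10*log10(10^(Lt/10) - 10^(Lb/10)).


10^(63.9/10) = 2.45471e+06
10^(55.4/10) = 346737
Difference = 2.45471e+06 - 346737 = 2.10797e+06
L_source = 10*log10(2.10797e+06) = 63.239 dB


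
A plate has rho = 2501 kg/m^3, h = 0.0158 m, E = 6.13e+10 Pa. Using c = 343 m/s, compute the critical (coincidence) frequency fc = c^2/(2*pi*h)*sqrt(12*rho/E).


12*rho/E = 12*2501/6.13e+10 = 4.89592e-07
sqrt(12*rho/E) = sqrt(4.89592e-07) = 0.000699709
c^2/(2*pi*h) = 343^2/(2*pi*0.0158) = 1.18509e+06
fc = 1.18509e+06 * 0.000699709 = 829.22 Hz


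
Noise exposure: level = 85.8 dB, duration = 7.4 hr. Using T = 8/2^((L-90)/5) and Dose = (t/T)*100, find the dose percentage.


T_allowed = 8 / 2^((85.8 - 90)/5) = 14.3204 hr
Dose = 7.4 / 14.3204 * 100 = 51.675 %


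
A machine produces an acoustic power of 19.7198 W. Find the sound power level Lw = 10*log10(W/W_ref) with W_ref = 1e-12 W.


W / W_ref = 19.7198 / 1e-12 = 1.97198e+13
Lw = 10 * log10(1.97198e+13) = 132.95 dB


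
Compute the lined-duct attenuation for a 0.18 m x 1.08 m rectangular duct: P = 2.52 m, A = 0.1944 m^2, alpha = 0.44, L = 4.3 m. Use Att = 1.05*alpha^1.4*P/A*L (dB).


alpha^1.4 = 0.44^1.4 = 0.316835
Attenuation rate = 1.05 * alpha^1.4 * P / A
= 1.05 * 0.316835 * 2.52 / 0.1944 = 4.31248 dB/m
Total Att = 4.31248 * 4.3 = 18.544 dB


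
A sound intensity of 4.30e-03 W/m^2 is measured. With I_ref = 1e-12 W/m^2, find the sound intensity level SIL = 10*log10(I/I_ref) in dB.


I / I_ref = 4.30e-03 / 1e-12 = 4.3e+09
SIL = 10 * log10(4.3e+09) = 96.335 dB


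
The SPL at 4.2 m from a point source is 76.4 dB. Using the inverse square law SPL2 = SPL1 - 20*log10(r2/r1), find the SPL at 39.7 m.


r2/r1 = 39.7/4.2 = 9.45238
Correction = 20*log10(9.45238) = 19.5108 dB
SPL2 = 76.4 - 19.5108 = 56.889 dB


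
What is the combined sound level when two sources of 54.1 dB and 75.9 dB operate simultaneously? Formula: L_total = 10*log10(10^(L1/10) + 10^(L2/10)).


10^(54.1/10) = 257040
10^(75.9/10) = 3.89045e+07
Sum = 257040 + 3.89045e+07 = 3.91615e+07
L_total = 10*log10(3.91615e+07) = 75.929 dB


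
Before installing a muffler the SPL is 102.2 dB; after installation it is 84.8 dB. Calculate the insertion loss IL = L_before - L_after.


Insertion loss = SPL without muffler - SPL with muffler
IL = 102.2 - 84.8 = 17.4 dB


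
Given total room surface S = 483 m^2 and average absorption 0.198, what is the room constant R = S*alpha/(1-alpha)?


R = 483 * 0.198 / (1 - 0.198) = 119.24 m^2


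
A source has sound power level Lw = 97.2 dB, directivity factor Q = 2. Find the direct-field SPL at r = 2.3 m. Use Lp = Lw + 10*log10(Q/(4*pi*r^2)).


4*pi*r^2 = 4*pi*2.3^2 = 66.4761 m^2
Q / (4*pi*r^2) = 2 / 66.4761 = 0.030086
Lp = 97.2 + 10*log10(0.030086) = 81.984 dB


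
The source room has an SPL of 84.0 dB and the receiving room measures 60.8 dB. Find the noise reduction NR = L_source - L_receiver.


NR = L_source - L_receiver (difference between source and receiving room levels)
NR = 84.0 - 60.8 = 23.2 dB


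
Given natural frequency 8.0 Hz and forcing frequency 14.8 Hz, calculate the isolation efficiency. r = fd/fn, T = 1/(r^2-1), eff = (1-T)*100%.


r = 14.8 / 8.0 = 1.85
r^2 - 1 = 1.85^2 - 1 = 2.4225
T = 1/2.4225 = 0.412797
Efficiency = (1 - 0.412797)*100 = 58.72 %


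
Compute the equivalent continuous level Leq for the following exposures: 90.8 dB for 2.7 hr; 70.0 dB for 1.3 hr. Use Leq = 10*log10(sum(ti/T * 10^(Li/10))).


T_total = 2.7 + 1.3 = 4.0 hr
(2.7/4.0) * 10^(90.8/10) = 8.11528e+08
(1.3/4.0) * 10^(70.0/10) = 3.25e+06
Sum = 8.11528e+08 + 3.25e+06 = 8.14778e+08
Leq = 10*log10(8.14778e+08) = 89.11 dB


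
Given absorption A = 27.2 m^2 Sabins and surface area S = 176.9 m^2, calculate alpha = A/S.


Absorption coefficient = absorbed power / incident power
alpha = A / S = 27.2 / 176.9 = 0.15376


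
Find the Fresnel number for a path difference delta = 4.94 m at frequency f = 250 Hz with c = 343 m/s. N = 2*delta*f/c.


N = 2*delta*f/c = 2*delta/lambda, where lambda = c/f
lambda = 343 / 250 = 1.372 m
N = 2 * 4.94 / 1.372 = 7.2012


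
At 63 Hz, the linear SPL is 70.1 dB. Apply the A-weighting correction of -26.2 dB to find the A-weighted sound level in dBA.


A-weighting table: 63 Hz -> -26.2 dB correction
SPL_A = SPL + correction = 70.1 + (-26.2) = 43.9 dBA


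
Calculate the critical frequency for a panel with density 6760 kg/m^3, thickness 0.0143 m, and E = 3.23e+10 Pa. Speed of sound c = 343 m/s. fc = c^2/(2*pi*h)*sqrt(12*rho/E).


12*rho/E = 12*6760/3.23e+10 = 2.51146e-06
sqrt(12*rho/E) = sqrt(2.51146e-06) = 0.00158476
c^2/(2*pi*h) = 343^2/(2*pi*0.0143) = 1.3094e+06
fc = 1.3094e+06 * 0.00158476 = 2075.1 Hz


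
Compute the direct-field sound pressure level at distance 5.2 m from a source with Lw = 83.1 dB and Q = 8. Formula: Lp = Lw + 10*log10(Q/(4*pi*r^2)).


4*pi*r^2 = 4*pi*5.2^2 = 339.795 m^2
Q / (4*pi*r^2) = 8 / 339.795 = 0.0235436
Lp = 83.1 + 10*log10(0.0235436) = 66.819 dB


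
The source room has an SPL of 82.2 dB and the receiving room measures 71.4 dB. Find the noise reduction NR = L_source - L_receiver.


NR = L_source - L_receiver (difference between source and receiving room levels)
NR = 82.2 - 71.4 = 10.8 dB


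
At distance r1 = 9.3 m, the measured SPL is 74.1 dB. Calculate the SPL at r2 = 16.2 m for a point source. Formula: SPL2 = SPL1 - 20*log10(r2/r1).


r2/r1 = 16.2/9.3 = 1.74194
Correction = 20*log10(1.74194) = 4.82066 dB
SPL2 = 74.1 - 4.82066 = 69.279 dB


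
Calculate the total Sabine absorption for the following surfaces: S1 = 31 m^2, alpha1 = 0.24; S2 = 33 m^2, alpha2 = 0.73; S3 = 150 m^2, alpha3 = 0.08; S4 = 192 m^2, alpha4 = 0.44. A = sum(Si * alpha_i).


31 * 0.24 = 7.44
33 * 0.73 = 24.09
150 * 0.08 = 12
192 * 0.44 = 84.48
A_total = 7.44 + 24.09 + 12 + 84.48 = 128.01 m^2


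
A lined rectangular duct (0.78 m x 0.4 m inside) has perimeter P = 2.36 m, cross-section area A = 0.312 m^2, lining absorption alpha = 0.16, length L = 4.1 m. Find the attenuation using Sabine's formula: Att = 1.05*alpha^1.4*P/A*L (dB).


alpha^1.4 = 0.16^1.4 = 0.076872
Attenuation rate = 1.05 * alpha^1.4 * P / A
= 1.05 * 0.076872 * 2.36 / 0.312 = 0.610541 dB/m
Total Att = 0.610541 * 4.1 = 2.5032 dB


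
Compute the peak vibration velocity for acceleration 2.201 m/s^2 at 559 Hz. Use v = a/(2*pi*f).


omega = 2*pi*f = 2*pi*559 = 3512.3 rad/s
v = a / omega = 2.201 / 3512.3 = 0.00062665 m/s


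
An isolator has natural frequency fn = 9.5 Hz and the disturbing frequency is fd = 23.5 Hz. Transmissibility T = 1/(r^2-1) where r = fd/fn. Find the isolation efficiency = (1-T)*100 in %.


r = 23.5 / 9.5 = 2.47368
r^2 - 1 = 2.47368^2 - 1 = 5.11909
T = 1/5.11909 = 0.195347
Efficiency = (1 - 0.195347)*100 = 80.465 %


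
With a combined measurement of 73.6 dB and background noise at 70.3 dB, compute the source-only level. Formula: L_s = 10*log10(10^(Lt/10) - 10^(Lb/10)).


10^(73.6/10) = 2.29087e+07
10^(70.3/10) = 1.07152e+07
Difference = 2.29087e+07 - 1.07152e+07 = 1.21935e+07
L_source = 10*log10(1.21935e+07) = 70.861 dB


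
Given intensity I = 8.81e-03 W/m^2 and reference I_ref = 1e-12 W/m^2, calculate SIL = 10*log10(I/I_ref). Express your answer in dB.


I / I_ref = 8.81e-03 / 1e-12 = 8.81e+09
SIL = 10 * log10(8.81e+09) = 99.45 dB


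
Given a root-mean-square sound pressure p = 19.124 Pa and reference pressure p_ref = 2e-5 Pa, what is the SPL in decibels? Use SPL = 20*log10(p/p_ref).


p / p_ref = 19.124 / 2e-5 = 956200
SPL = 20 * log10(956200) = 119.61 dB


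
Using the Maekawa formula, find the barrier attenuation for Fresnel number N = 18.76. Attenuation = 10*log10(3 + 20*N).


3 + 20*N = 3 + 20*18.76 = 378.2
Att = 10*log10(378.2) = 25.777 dB


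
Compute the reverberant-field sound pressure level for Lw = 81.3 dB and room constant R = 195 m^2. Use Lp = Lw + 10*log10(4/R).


4/R = 4/195 = 0.0205128
Lp = 81.3 + 10*log10(0.0205128) = 64.42 dB


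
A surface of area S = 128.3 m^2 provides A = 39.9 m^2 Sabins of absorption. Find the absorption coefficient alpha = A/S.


Absorption coefficient = absorbed power / incident power
alpha = A / S = 39.9 / 128.3 = 0.31099


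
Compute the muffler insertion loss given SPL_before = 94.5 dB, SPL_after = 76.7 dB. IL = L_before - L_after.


Insertion loss = SPL without muffler - SPL with muffler
IL = 94.5 - 76.7 = 17.8 dB


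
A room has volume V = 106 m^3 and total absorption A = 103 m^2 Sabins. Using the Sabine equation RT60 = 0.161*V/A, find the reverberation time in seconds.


RT60 = 0.161 * 106 / 103 = 0.16569 s


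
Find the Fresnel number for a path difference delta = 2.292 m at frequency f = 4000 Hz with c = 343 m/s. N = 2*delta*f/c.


N = 2*delta*f/c = 2*delta/lambda, where lambda = c/f
lambda = 343 / 4000 = 0.08575 m
N = 2 * 2.292 / 0.08575 = 53.458


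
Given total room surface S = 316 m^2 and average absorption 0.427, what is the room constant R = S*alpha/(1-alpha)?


R = 316 * 0.427 / (1 - 0.427) = 235.48 m^2


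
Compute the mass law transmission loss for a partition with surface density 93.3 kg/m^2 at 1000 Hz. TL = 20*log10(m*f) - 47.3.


m * f = 93.3 * 1000 = 93300
20*log10(93300) = 99.3976 dB
TL = 99.3976 - 47.3 = 52.098 dB


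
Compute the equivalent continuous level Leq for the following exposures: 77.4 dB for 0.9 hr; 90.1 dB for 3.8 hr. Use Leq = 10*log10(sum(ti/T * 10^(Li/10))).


T_total = 0.9 + 3.8 = 4.7 hr
(0.9/4.7) * 10^(77.4/10) = 1.05231e+07
(3.8/4.7) * 10^(90.1/10) = 8.27343e+08
Sum = 1.05231e+07 + 8.27343e+08 = 8.37866e+08
Leq = 10*log10(8.37866e+08) = 89.232 dB


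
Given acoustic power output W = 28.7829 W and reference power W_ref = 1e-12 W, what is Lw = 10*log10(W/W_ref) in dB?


W / W_ref = 28.7829 / 1e-12 = 2.87829e+13
Lw = 10 * log10(2.87829e+13) = 134.59 dB


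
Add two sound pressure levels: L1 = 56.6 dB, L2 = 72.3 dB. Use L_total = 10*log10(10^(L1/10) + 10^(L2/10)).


10^(56.6/10) = 457088
10^(72.3/10) = 1.69824e+07
Sum = 457088 + 1.69824e+07 = 1.74395e+07
L_total = 10*log10(1.74395e+07) = 72.415 dB


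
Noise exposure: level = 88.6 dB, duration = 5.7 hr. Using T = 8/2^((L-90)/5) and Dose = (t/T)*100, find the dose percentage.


T_allowed = 8 / 2^((88.6 - 90)/5) = 9.71356 hr
Dose = 5.7 / 9.71356 * 100 = 58.681 %


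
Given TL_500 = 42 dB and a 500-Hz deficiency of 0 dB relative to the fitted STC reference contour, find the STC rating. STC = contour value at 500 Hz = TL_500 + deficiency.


By ASTM E413, STC = value of the fitted reference contour at 500 Hz.
Contour value at 500 Hz = TL_500 + deficiency = 42 + 0 = 42
STC = 42


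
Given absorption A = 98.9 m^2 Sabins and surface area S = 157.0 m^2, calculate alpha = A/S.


Absorption coefficient = absorbed power / incident power
alpha = A / S = 98.9 / 157.0 = 0.62994


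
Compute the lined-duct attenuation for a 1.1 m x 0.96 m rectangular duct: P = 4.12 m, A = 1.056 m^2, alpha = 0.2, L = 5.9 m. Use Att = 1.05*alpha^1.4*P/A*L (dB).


alpha^1.4 = 0.2^1.4 = 0.105061
Attenuation rate = 1.05 * alpha^1.4 * P / A
= 1.05 * 0.105061 * 4.12 / 1.056 = 0.430392 dB/m
Total Att = 0.430392 * 5.9 = 2.5393 dB
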